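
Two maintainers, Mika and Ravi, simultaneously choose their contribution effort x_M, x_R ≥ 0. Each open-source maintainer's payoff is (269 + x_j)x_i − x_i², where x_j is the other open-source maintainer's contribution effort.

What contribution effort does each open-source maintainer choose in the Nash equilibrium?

Mika's payoff is (269 + x_R)x_M − x_M².
∂π/∂x_M = 269 + x_R − 2x_M = 0, so x_M = 134.5 + 0.5x_R.
By symmetry x_R = x_M; substituting into the reaction function, 0.5x_M = 134.5 and x_M = 269.

269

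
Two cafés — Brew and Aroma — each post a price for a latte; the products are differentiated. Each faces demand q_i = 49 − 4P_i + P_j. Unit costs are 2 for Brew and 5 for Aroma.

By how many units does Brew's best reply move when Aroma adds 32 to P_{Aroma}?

Brew's profit: π = (P_{Brew} − 2)(49 − 4P_{Brew} + P_{Aroma}).
∂π/∂P_{Brew} = 57 − 8P_{Brew} + P_{Aroma} = 0 ⇒ P_{Brew} = 7.125 + 0.125P_{Aroma}.
The reaction-function slope is 0.125, so a 32-unit rise in P_{Aroma} moves P_{Brew} by 0.125 × 32 = 4. Brew's best response rises — the actions are strategic complements.

4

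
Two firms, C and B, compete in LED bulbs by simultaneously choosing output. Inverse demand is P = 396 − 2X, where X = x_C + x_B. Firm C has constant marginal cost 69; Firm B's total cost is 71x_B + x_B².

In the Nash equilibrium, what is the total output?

97.9

Firm C's profit: π = x_C(396 − 2(x_C + x_B)) − 69x_C.
∂π/∂x_C = 327 − 4x_C − 2x_B = 0, so x_C = 81.75 − 0.5x_B.
For B: ∂π/∂x_B = 325 − 6x_B − 2x_C = 0 ⇒ x_B = 325/6 − (1/3)x_C.
Plugging x_B into C's best response: x_C = 81.75 − 0.5(325/6 − (1/3)x_C) ⇒ (5/6)x_C = 164/3, so x_C = 65.6.
Then x_B = 325/6 − (1/3)·65.6 = 32.3.
Total output: 65.6 + 32.3 = 97.9.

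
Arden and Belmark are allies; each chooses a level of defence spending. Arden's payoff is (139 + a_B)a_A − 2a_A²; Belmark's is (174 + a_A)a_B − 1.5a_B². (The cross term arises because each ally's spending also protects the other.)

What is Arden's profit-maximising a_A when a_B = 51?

Expanding Arden's payoff: 139a_A + a_Ba_A − 2a_A².
∂π/∂a_A = 139 + a_B − 4a_A = 0, so a_A = 34.75 + 0.25a_B.
At a_B = 51: a_A = 34.75 + 0.25·51 = 47.5.

47.5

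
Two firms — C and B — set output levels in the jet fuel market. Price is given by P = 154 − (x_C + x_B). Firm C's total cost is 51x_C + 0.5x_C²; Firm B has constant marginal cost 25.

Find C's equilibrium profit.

355.74

Firm C's profit: π = x_C(154 − (x_C + x_B)) − 51x_C − 0.5x_C².
∂π/∂x_C = 103 − 3x_C − x_B = 0, so x_C = 103/3 − (1/3)x_B.
For B: ∂π/∂x_B = 129 − 2x_B − x_C = 0 ⇒ x_B = 64.5 − 0.5x_C.
Substituting the second reaction function into the first: x_C = 103/3 − (1/3)(64.5 − 0.5x_C), which gives (5/6)x_C = 77/6 ⇒ x_C = 15.4.
Then x_B = 64.5 − 0.5·15.4 = 56.8.
Price P = 154 − 72.2 = 81.8.
C's profit: (81.8 − 51)·15.4 − 0.5(15.4)² = 355.74.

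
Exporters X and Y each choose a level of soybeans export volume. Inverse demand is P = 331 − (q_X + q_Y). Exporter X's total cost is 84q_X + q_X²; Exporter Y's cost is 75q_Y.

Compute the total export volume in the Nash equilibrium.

Exporter X's profit: π = q_X(331 − (q_X + q_Y)) − 84q_X − q_X².
∂π/∂q_X = 247 − 4q_X − q_Y = 0, so q_X = 61.75 − 0.25q_Y.
For Y: ∂π/∂q_Y = 256 − 2q_Y − q_X = 0 ⇒ q_Y = 128 − 0.5q_X.
Solving the two reaction functions simultaneously: (1 − (−0.25)(−0.5))q_X = 61.75 − 0.25·128, so 0.875q_X = 29.75 and q_X = 34.
Then q_Y = 128 − 0.5·34 = 111.
Total export volume: 34 + 111 = 145.

145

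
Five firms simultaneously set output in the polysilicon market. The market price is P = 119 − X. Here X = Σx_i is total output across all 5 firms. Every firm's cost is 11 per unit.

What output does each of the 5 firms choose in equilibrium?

18

A representative firm's profit is π_i = x_i(119 − X) − 11x_i, with X = x_i + Σ_{j≠i} x_j.
First-order condition: 108 − 2x_i − Σ_{j≠i} x_j = 0.
Imposing symmetry (x_j = x for all j) turns Σ_{j≠i} x_j into 4x, so 108 = 6x and x = 18.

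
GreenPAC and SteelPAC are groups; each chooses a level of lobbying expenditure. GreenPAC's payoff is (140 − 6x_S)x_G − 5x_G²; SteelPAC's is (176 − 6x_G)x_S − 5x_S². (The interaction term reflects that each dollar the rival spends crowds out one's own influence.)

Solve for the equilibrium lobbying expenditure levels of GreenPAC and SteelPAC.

5.375, 14.375

Expanding GreenPAC's payoff: 140x_G − 6x_Sx_G − 5x_G².
∂π/∂x_G = 140 − 6x_S − 10x_G = 0, so x_G = 14 − 0.6x_S.
Likewise for SteelPAC: x_S = 17.6 − 0.6x_G.
Substituting the second reaction function into the first: x_G = 14 − 0.6(17.6 − 0.6x_G), which gives 0.64x_G = 3.44 ⇒ x_G = 5.375.
Then x_S = 17.6 − 0.6·5.375 = 14.375.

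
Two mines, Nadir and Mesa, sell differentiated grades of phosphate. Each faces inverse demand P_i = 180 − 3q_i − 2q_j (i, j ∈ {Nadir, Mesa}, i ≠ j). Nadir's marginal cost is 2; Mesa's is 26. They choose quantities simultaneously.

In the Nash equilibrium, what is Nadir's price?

73.25

Mine Nadir's profit: π = q_{Nadir}(180 − 3q_{Nadir} − 2q_{Mesa}) − 2q_{Nadir}.
∂π/∂q_{Nadir} = 178 − 6q_{Nadir} − 2q_{Mesa} = 0 ⇒ q_{Nadir} = 89/3 − (1/3)q_{Mesa}.
Similarly q_{Mesa} = 77/3 − (1/3)q_{Nadir}.
Substituting the second reaction function into the first: q_{Nadir} = 89/3 − (1/3)(77/3 − (1/3)q_{Nadir}), which gives (8/9)q_{Nadir} = 190/9 ⇒ q_{Nadir} = 23.75.
Then q_{Mesa} = 77/3 − (1/3)·23.75 = 17.75.
P_{Nadir} = 180 − 3·23.75 − 2·17.75 = 73.25.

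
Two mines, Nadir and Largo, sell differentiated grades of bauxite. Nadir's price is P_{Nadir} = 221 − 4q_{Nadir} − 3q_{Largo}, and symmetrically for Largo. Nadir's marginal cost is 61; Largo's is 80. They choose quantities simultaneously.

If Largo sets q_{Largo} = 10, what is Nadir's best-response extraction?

Mine Nadir's profit: π = q_{Nadir}(221 − 4q_{Nadir} − 3q_{Largo}) − 61q_{Nadir}.
∂π/∂q_{Nadir} = 160 − 8q_{Nadir} − 3q_{Largo} = 0 ⇒ q_{Nadir} = 20 − 0.375q_{Largo}.
At q_{Largo} = 10: q_{Nadir} = 20 − 0.375·10 = 16.25.

16.25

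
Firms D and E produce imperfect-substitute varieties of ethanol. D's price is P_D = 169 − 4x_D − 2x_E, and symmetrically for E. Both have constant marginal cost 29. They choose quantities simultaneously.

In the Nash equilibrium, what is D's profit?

Firm D's profit: π = x_D(169 − 4x_D − 2x_E) − 29x_D.
∂π/∂x_D = 140 − 8x_D − 2x_E = 0 ⇒ x_D = 17.5 − 0.25x_E.
Setting x_D = x_E in the reaction function: x_D = 17.5 − 0.25x_D, so x_D = 17.5 / 1.25 = 14.
P_D = 169 − 4·14 − 2·14 = 85.
Profit = (85 − 29)·14 = 784.

784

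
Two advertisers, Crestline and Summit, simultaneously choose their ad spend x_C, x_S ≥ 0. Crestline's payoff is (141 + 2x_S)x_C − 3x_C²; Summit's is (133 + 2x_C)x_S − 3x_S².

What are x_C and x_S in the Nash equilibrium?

34.75, 33.75

Expanding Crestline's payoff: 141x_C + 2x_Sx_C − 3x_C².
∂π/∂x_C = 141 + 2x_S − 6x_C = 0, so x_C = 23.5 + (1/3)x_S.
Likewise for Summit: x_S = 133/6 + (1/3)x_C.
Substituting the second reaction function into the first: x_C = 23.5 + (1/3)(133/6 + (1/3)x_C), which gives (8/9)x_C = 278/9 ⇒ x_C = 34.75.
Then x_S = 133/6 + (1/3)·34.75 = 33.75.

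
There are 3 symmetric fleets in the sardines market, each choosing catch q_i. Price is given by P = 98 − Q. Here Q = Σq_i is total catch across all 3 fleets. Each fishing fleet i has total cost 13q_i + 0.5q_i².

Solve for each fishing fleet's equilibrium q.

17

A representative fishing fleet's profit is π_i = q_i(98 − Q) − 13q_i − 0.5q_i², with Q = q_i + Σ_{j≠i} q_j.
First-order condition: 85 − 3q_i − Σ_{j≠i} q_j = 0.
In a symmetric equilibrium every fishing fleet chooses the same q, so Σ_{j≠i} q_j = 2q. The condition becomes 85 − 5q = 0, giving q = 85/5 = 17.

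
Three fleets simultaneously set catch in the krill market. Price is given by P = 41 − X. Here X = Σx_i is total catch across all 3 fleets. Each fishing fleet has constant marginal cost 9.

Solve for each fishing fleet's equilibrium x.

8

A representative fishing fleet's profit is π_i = x_i(41 − X) − 9x_i, with X = x_i + Σ_{j≠i} x_j.
First-order condition: 32 − 2x_i − Σ_{j≠i} x_j = 0.
In a symmetric equilibrium every fishing fleet chooses the same x, so Σ_{j≠i} x_j = 2x. The condition becomes 32 − 4x = 0, giving x = 32/4 = 8.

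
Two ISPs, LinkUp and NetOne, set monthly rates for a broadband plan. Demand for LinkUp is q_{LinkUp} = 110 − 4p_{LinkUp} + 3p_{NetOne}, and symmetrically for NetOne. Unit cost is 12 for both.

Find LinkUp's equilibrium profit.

1536.64

LinkUp's profit: π = (p_{LinkUp} − 12)(110 − 4p_{LinkUp} + 3p_{NetOne}).
∂π/∂p_{LinkUp} = 158 − 8p_{LinkUp} + 3p_{NetOne} = 0 ⇒ p_{LinkUp} = 19.75 + 0.375p_{NetOne}.
The game is symmetric, so in equilibrium p_{NetOne} = p_{LinkUp}: the reaction function gives 0.625p_{LinkUp} = 19.75, hence p_{LinkUp} = 31.6.
q_{LinkUp} = 110 − 4·31.6 + 3·31.6 = 78.4.
Profit = (31.6 − 12)·78.4 = 1536.64.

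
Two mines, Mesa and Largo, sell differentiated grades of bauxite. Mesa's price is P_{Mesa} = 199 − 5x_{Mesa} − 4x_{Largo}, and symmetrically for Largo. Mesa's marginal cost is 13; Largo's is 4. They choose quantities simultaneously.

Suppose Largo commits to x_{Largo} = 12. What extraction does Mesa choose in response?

Mine Mesa's profit: π = x_{Mesa}(199 − 5x_{Mesa} − 4x_{Largo}) − 13x_{Mesa}.
∂π/∂x_{Mesa} = 186 − 10x_{Mesa} − 4x_{Largo} = 0 ⇒ x_{Mesa} = 18.6 − 0.4x_{Largo}.
At x_{Largo} = 12: x_{Mesa} = 18.6 − 0.4·12 = 13.8.

13.8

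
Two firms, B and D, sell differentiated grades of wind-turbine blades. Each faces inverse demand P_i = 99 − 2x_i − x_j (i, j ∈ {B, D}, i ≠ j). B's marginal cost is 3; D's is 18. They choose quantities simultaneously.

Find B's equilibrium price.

43.4

Firm B's profit: π = x_B(99 − 2x_B − x_D) − 3x_B.
∂π/∂x_B = 96 − 4x_B − x_D = 0 ⇒ x_B = 24 − 0.25x_D.
Similarly x_D = 20.25 − 0.25x_B.
Plugging x_D into B's best response: x_B = 24 − 0.25(20.25 − 0.25x_B) ⇒ 0.9375x_B = 18.9375, so x_B = 20.2.
Then x_D = 20.25 − 0.25·20.2 = 15.2.
P_B = 99 − 2·20.2 − 15.2 = 43.4.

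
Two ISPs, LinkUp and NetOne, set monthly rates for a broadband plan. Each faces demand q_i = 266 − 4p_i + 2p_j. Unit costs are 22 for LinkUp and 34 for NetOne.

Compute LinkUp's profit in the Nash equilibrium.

5959.84

LinkUp's profit: π = (p_{LinkUp} − 22)(266 − 4p_{LinkUp} + 2p_{NetOne}).
∂π/∂p_{LinkUp} = 354 − 8p_{LinkUp} + 2p_{NetOne} = 0 ⇒ p_{LinkUp} = 44.25 + 0.25p_{NetOne}.
Similarly p_{NetOne} = 50.25 + 0.25p_{LinkUp}.
Solving the two reaction functions simultaneously: (1 − (0.25)(0.25))p_{LinkUp} = 44.25 + 0.25·50.25, so 0.9375p_{LinkUp} = 56.8125 and p_{LinkUp} = 60.6.
Then p_{NetOne} = 50.25 + 0.25·60.6 = 65.4.
q_{LinkUp} = 266 − 4·60.6 + 2·65.4 = 154.4.
Profit = (60.6 − 22)·154.4 = 5959.84.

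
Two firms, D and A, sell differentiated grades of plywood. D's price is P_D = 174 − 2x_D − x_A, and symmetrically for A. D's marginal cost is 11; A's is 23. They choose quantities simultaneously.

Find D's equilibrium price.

Firm D's profit: π = x_D(174 − 2x_D − x_A) − 11x_D.
∂π/∂x_D = 163 − 4x_D − x_A = 0 ⇒ x_D = 40.75 − 0.25x_A.
Similarly x_A = 37.75 − 0.25x_D.
Substituting the second reaction function into the first: x_D = 40.75 − 0.25(37.75 − 0.25x_D), which gives 0.9375x_D = 31.3125 ⇒ x_D = 33.4.
Then x_A = 37.75 − 0.25·33.4 = 29.4.
P_D = 174 − 2·33.4 − 29.4 = 77.8.

77.8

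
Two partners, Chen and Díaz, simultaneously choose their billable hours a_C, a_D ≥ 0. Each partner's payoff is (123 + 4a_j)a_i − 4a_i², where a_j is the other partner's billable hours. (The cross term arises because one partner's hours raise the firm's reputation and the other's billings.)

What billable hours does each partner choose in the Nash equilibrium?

Chen's payoff is (123 + 4a_D)a_C − 4a_C².
∂π/∂a_C = 123 + 4a_D − 8a_C = 0, so a_C = 15.375 + 0.5a_D.
By symmetry a_D = a_C; substituting into the reaction function, 0.5a_C = 15.375 and a_C = 30.75.

30.75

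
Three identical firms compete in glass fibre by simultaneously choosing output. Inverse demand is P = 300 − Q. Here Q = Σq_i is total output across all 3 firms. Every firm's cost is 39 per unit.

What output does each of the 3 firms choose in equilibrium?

A representative firm's profit is π_i = q_i(300 − Q) − 39q_i, with Q = q_i + Σ_{j≠i} q_j.
First-order condition: 261 − 2q_i − Σ_{j≠i} q_j = 0.
With identical firms, set every q_j = q: then 261 − 2q − 2q = 0, i.e. q = 261/4 = 65.25.

65.25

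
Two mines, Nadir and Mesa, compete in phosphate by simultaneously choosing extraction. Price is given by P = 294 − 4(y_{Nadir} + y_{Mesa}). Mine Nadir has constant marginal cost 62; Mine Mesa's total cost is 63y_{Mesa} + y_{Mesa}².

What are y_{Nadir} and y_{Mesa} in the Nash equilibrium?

Mine Nadir's profit: π = y_{Nadir}(294 − 4(y_{Nadir} + y_{Mesa})) − 62y_{Nadir}.
∂π/∂y_{Nadir} = 232 − 8y_{Nadir} − 4y_{Mesa} = 0, so y_{Nadir} = 29 − 0.5y_{Mesa}.
For Mesa: ∂π/∂y_{Mesa} = 231 − 10y_{Mesa} − 4y_{Nadir} = 0 ⇒ y_{Mesa} = 23.1 − 0.4y_{Nadir}.
Plugging y_{Mesa} into Nadir's best response: y_{Nadir} = 29 − 0.5(23.1 − 0.4y_{Nadir}) ⇒ 0.8y_{Nadir} = 17.45, so y_{Nadir} = 21.8125.
Then y_{Mesa} = 23.1 − 0.4·21.8125 = 14.375.

21.8125, 14.375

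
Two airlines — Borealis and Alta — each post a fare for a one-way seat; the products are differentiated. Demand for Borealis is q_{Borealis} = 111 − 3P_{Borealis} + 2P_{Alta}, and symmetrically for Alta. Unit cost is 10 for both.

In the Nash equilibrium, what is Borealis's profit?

Borealis's profit: π = (P_{Borealis} − 10)(111 − 3P_{Borealis} + 2P_{Alta}).
∂π/∂P_{Borealis} = 141 − 6P_{Borealis} + 2P_{Alta} = 0 ⇒ P_{Borealis} = 23.5 + (1/3)P_{Alta}.
Setting P_{Borealis} = P_{Alta} in the reaction function: P_{Borealis} = 23.5 + (1/3)P_{Borealis}, so P_{Borealis} = 23.5 / (2/3) = 35.25.
q_{Borealis} = 111 − 3·35.25 + 2·35.25 = 75.75.
Profit = (35.25 − 10)·75.75 = 1912.6875.

1912.6875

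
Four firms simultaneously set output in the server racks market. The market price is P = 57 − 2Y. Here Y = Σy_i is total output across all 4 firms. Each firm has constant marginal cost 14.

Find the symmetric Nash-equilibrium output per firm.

A representative firm's profit is π_i = y_i(57 − 2Y) − 14y_i, with Y = y_i + Σ_{j≠i} y_j.
First-order condition: 43 − 4y_i − 2Σ_{j≠i} y_j = 0.
With identical firms, set every y_j = y: then 43 − 4y − 6y = 0, i.e. y = 43/10 = 4.3.

4.3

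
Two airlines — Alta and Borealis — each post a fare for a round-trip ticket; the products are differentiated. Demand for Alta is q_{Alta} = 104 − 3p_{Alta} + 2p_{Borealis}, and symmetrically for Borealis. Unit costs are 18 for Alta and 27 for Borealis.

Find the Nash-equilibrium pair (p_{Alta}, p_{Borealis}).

41.1875, 44.5625

Alta's profit: π = (p_{Alta} − 18)(104 − 3p_{Alta} + 2p_{Borealis}).
∂π/∂p_{Alta} = 158 − 6p_{Alta} + 2p_{Borealis} = 0 ⇒ p_{Alta} = 79/3 + (1/3)p_{Borealis}.
Similarly p_{Borealis} = 185/6 + (1/3)p_{Alta}.
Plugging p_{Borealis} into Alta's best response: p_{Alta} = 79/3 + (1/3)(185/6 + (1/3)p_{Alta}) ⇒ (8/9)p_{Alta} = 659/18, so p_{Alta} = 41.1875.
Then p_{Borealis} = 185/6 + (1/3)·41.1875 = 44.5625.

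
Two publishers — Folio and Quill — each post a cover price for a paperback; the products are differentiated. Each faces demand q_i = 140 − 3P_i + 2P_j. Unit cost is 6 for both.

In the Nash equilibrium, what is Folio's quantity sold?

100.5

Folio's profit: π = (P_{Folio} − 6)(140 − 3P_{Folio} + 2P_{Quill}).
∂π/∂P_{Folio} = 158 − 6P_{Folio} + 2P_{Quill} = 0 ⇒ P_{Folio} = 79/3 + (1/3)P_{Quill}.
By symmetry P_{Quill} = P_{Folio}; substituting into the reaction function, (2/3)P_{Folio} = 79/3 and P_{Folio} = 39.5.
q_{Folio} = 140 − 3·39.5 + 2·39.5 = 100.5.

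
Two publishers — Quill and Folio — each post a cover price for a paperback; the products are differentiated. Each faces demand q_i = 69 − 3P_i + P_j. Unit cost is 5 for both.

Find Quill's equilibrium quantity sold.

35.4

Quill's profit: π = (P_{Quill} − 5)(69 − 3P_{Quill} + P_{Folio}).
∂π/∂P_{Quill} = 84 − 6P_{Quill} + P_{Folio} = 0 ⇒ P_{Quill} = 14 + (1/6)P_{Folio}.
The game is symmetric, so in equilibrium P_{Folio} = P_{Quill}: the reaction function gives (5/6)P_{Quill} = 14, hence P_{Quill} = 16.8.
q_{Quill} = 69 − 3·16.8 + 16.8 = 35.4.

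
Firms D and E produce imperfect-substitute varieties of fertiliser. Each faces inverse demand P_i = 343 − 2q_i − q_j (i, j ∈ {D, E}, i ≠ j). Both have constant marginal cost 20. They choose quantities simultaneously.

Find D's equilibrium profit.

8346.32

Firm D's profit: π = q_D(343 − 2q_D − q_E) − 20q_D.
∂π/∂q_D = 323 − 4q_D − q_E = 0 ⇒ q_D = 80.75 − 0.25q_E.
The game is symmetric, so in equilibrium q_E = q_D: the reaction function gives 1.25q_D = 80.75, hence q_D = 64.6.
P_D = 343 − 2·64.6 − 64.6 = 149.2.
Profit = (149.2 − 20)·64.6 = 8346.32.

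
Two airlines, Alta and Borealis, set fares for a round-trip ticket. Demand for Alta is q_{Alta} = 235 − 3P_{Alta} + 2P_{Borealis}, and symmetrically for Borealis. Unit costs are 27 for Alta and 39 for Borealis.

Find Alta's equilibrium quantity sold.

Alta's profit: π = (P_{Alta} − 27)(235 − 3P_{Alta} + 2P_{Borealis}).
∂π/∂P_{Alta} = 316 − 6P_{Alta} + 2P_{Borealis} = 0 ⇒ P_{Alta} = 158/3 + (1/3)P_{Borealis}.
Similarly P_{Borealis} = 176/3 + (1/3)P_{Alta}.
Solving the two reaction functions simultaneously: (1 − (1/3)(1/3))P_{Alta} = 158/3 + (1/3)·(176/3), so (8/9)P_{Alta} = 650/9 and P_{Alta} = 81.25.
Then P_{Borealis} = 176/3 + (1/3)·81.25 = 85.75.
q_{Alta} = 235 − 3·81.25 + 2·85.75 = 162.75.

162.75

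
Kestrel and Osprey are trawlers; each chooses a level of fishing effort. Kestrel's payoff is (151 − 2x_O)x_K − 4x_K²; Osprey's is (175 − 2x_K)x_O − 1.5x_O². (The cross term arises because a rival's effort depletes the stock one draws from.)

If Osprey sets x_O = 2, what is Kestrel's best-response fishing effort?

18.375

Expanding Kestrel's payoff: 151x_K − 2x_Ox_K − 4x_K².
∂π/∂x_K = 151 − 2x_O − 8x_K = 0, so x_K = 18.875 − 0.25x_O.
At x_O = 2: x_K = 18.875 − 0.25·2 = 18.375.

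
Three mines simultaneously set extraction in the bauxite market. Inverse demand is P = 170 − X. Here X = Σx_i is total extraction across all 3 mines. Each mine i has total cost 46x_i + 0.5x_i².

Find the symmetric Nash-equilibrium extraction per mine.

24.8

A representative mine's profit is π_i = x_i(170 − X) − 46x_i − 0.5x_i², with X = x_i + Σ_{j≠i} x_j.
First-order condition: 124 − 3x_i − Σ_{j≠i} x_j = 0.
Imposing symmetry (x_j = x for all j) turns Σ_{j≠i} x_j into 2x, so 124 = 5x and x = 24.8.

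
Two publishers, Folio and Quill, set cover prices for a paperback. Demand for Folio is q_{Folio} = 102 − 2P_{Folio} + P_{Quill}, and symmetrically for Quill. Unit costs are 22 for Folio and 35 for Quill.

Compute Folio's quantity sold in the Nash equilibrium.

Folio's profit: π = (P_{Folio} − 22)(102 − 2P_{Folio} + P_{Quill}).
∂π/∂P_{Folio} = 146 − 4P_{Folio} + P_{Quill} = 0 ⇒ P_{Folio} = 36.5 + 0.25P_{Quill}.
Similarly P_{Quill} = 43 + 0.25P_{Folio}.
Solving the two reaction functions simultaneously: (1 − (0.25)(0.25))P_{Folio} = 36.5 + 0.25·43, so 0.9375P_{Folio} = 47.25 and P_{Folio} = 50.4.
Then P_{Quill} = 43 + 0.25·50.4 = 55.6.
q_{Folio} = 102 − 2·50.4 + 55.6 = 56.8.

56.8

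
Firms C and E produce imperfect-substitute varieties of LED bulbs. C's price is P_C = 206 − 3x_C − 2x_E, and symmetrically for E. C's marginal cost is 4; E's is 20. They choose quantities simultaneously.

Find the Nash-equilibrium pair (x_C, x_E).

Firm C's profit: π = x_C(206 − 3x_C − 2x_E) − 4x_C.
∂π/∂x_C = 202 − 6x_C − 2x_E = 0 ⇒ x_C = 101/3 − (1/3)x_E.
Similarly x_E = 31 − (1/3)x_C.
Solving the two reaction functions simultaneously: (1 − (−1/3)(−1/3))x_C = 101/3 − (1/3)·31, so (8/9)x_C = 70/3 and x_C = 26.25.
Then x_E = 31 − (1/3)·26.25 = 22.25.

26.25, 22.25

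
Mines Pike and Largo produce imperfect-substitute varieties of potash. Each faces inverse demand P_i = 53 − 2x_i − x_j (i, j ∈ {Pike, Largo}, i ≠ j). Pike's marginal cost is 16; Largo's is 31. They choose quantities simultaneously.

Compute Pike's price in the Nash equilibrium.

Mine Pike's profit: π = x_{Pike}(53 − 2x_{Pike} − x_{Largo}) − 16x_{Pike}.
∂π/∂x_{Pike} = 37 − 4x_{Pike} − x_{Largo} = 0 ⇒ x_{Pike} = 9.25 − 0.25x_{Largo}.
Similarly x_{Largo} = 5.5 − 0.25x_{Pike}.
Substituting the second reaction function into the first: x_{Pike} = 9.25 − 0.25(5.5 − 0.25x_{Pike}), which gives 0.9375x_{Pike} = 7.875 ⇒ x_{Pike} = 8.4.
Then x_{Largo} = 5.5 − 0.25·8.4 = 3.4.
P_{Pike} = 53 − 2·8.4 − 3.4 = 32.8.

32.8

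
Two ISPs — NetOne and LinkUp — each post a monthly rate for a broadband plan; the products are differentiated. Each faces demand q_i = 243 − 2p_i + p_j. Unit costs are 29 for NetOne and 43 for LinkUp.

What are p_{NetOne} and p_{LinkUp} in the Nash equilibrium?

NetOne's profit: π = (p_{NetOne} − 29)(243 − 2p_{NetOne} + p_{LinkUp}).
∂π/∂p_{NetOne} = 301 − 4p_{NetOne} + p_{LinkUp} = 0 ⇒ p_{NetOne} = 75.25 + 0.25p_{LinkUp}.
Similarly p_{LinkUp} = 82.25 + 0.25p_{NetOne}.
Substituting the second reaction function into the first: p_{NetOne} = 75.25 + 0.25(82.25 + 0.25p_{NetOne}), which gives 0.9375p_{NetOne} = 95.8125 ⇒ p_{NetOne} = 102.2.
Then p_{LinkUp} = 82.25 + 0.25·102.2 = 107.8.

102.2, 107.8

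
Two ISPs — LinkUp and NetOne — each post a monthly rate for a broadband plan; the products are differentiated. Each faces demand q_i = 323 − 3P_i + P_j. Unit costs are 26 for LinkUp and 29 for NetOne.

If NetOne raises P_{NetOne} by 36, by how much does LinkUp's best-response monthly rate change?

6

LinkUp's profit: π = (P_{LinkUp} − 26)(323 − 3P_{LinkUp} + P_{NetOne}).
∂π/∂P_{LinkUp} = 401 − 6P_{LinkUp} + P_{NetOne} = 0 ⇒ P_{LinkUp} = 401/6 + (1/6)P_{NetOne}.
The reaction-function slope is 1/6, so a 36-unit rise in P_{NetOne} moves P_{LinkUp} by 1/6 × 36 = 6. LinkUp's best response rises — the actions are strategic complements.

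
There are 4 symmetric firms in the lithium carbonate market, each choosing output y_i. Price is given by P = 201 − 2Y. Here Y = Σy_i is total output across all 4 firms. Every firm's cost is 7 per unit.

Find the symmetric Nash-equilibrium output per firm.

19.4

A representative firm's profit is π_i = y_i(201 − 2Y) − 7y_i, with Y = y_i + Σ_{j≠i} y_j.
First-order condition: 194 − 4y_i − 2Σ_{j≠i} y_j = 0.
Imposing symmetry (y_j = y for all j) turns Σ_{j≠i} y_j into 3y, so 194 = 10y and y = 19.4.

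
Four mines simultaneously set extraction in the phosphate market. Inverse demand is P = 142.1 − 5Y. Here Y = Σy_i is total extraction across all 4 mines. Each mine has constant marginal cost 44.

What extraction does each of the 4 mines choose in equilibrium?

3.924

A representative mine's profit is π_i = y_i(142.1 − 5Y) − 44y_i, with Y = y_i + Σ_{j≠i} y_j.
First-order condition: 98.1 − 10y_i − 5Σ_{j≠i} y_j = 0.
With identical mines, set every y_j = y: then 98.1 − 10y − 15y = 0, i.e. y = 98.1/25 = 3.924.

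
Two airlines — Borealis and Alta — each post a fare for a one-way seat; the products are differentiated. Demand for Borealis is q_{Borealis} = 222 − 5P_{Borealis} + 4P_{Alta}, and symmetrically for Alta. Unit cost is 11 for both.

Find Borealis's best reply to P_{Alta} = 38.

Borealis's profit: π = (P_{Borealis} − 11)(222 − 5P_{Borealis} + 4P_{Alta}).
∂π/∂P_{Borealis} = 277 − 10P_{Borealis} + 4P_{Alta} = 0 ⇒ P_{Borealis} = 27.7 + 0.4P_{Alta}.
At P_{Alta} = 38: P_{Borealis} = 27.7 + 0.4·38 = 42.9.

42.9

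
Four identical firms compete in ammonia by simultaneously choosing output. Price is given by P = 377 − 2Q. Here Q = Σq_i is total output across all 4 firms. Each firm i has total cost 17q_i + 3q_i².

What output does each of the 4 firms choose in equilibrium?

22.5

A representative firm's profit is π_i = q_i(377 − 2Q) − 17q_i − 3q_i², with Q = q_i + Σ_{j≠i} q_j.
First-order condition: 360 − 10q_i − 2Σ_{j≠i} q_j = 0.
Imposing symmetry (q_j = q for all j) turns Σ_{j≠i} q_j into 3q, so 360 = 16q and q = 22.5.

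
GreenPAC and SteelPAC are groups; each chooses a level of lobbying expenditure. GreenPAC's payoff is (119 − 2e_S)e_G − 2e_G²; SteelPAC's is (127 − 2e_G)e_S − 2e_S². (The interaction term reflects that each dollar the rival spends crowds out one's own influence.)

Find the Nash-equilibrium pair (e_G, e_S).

18.5, 22.5

Expanding GreenPAC's payoff: 119e_G − 2e_Se_G − 2e_G².
∂π/∂e_G = 119 − 2e_S − 4e_G = 0, so e_G = 29.75 − 0.5e_S.
Likewise for SteelPAC: e_S = 31.75 − 0.5e_G.
Solving the two reaction functions simultaneously: (1 − (−0.5)(−0.5))e_G = 29.75 − 0.5·31.75, so 0.75e_G = 13.875 and e_G = 18.5.
Then e_S = 31.75 − 0.5·18.5 = 22.5.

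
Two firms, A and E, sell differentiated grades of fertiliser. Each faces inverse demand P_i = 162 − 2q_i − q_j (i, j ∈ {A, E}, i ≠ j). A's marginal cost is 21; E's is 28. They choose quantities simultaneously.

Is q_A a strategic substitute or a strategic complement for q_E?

strategic substitutes

Firm A's profit: π = q_A(162 − 2q_A − q_E) − 21q_A.
∂π/∂q_A = 141 − 4q_A − q_E = 0 ⇒ q_A = 35.25 − 0.25q_E.
The best-response slope dq_A/dq_E = −0.25 < 0: the reaction function is downward-sloping, so the choices are strategic substitutes.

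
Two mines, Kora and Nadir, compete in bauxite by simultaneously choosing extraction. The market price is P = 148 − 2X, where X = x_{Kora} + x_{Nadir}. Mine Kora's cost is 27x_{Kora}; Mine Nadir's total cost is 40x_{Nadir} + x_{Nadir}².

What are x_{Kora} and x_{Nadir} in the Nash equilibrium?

25.5, 9.5

Mine Kora's profit: π = x_{Kora}(148 − 2(x_{Kora} + x_{Nadir})) − 27x_{Kora}.
∂π/∂x_{Kora} = 121 − 4x_{Kora} − 2x_{Nadir} = 0, so x_{Kora} = 30.25 − 0.5x_{Nadir}.
For Nadir: ∂π/∂x_{Nadir} = 108 − 6x_{Nadir} − 2x_{Kora} = 0 ⇒ x_{Nadir} = 18 − (1/3)x_{Kora}.
Solving the two reaction functions simultaneously: (1 − (−0.5)(−1/3))x_{Kora} = 30.25 − 0.5·18, so (5/6)x_{Kora} = 21.25 and x_{Kora} = 25.5.
Then x_{Nadir} = 18 − (1/3)·25.5 = 9.5.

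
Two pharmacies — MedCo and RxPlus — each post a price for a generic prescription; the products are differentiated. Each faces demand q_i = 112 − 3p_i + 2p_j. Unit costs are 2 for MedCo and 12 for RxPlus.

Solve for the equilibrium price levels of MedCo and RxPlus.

MedCo's profit: π = (p_{MedCo} − 2)(112 − 3p_{MedCo} + 2p_{RxPlus}).
∂π/∂p_{MedCo} = 118 − 6p_{MedCo} + 2p_{RxPlus} = 0 ⇒ p_{MedCo} = 59/3 + (1/3)p_{RxPlus}.
Similarly p_{RxPlus} = 74/3 + (1/3)p_{MedCo}.
Substituting the second reaction function into the first: p_{MedCo} = 59/3 + (1/3)(74/3 + (1/3)p_{MedCo}), which gives (8/9)p_{MedCo} = 251/9 ⇒ p_{MedCo} = 31.375.
Then p_{RxPlus} = 74/3 + (1/3)·31.375 = 35.125.

31.375, 35.125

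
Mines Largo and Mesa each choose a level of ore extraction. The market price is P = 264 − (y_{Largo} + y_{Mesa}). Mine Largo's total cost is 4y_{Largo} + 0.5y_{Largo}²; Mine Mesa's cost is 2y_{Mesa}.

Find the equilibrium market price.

107.2

Mine Largo's profit: π = y_{Largo}(264 − (y_{Largo} + y_{Mesa})) − 4y_{Largo} − 0.5y_{Largo}².
∂π/∂y_{Largo} = 260 − 3y_{Largo} − y_{Mesa} = 0, so y_{Largo} = 260/3 − (1/3)y_{Mesa}.
For Mesa: ∂π/∂y_{Mesa} = 262 − 2y_{Mesa} − y_{Largo} = 0 ⇒ y_{Mesa} = 131 − 0.5y_{Largo}.
Substituting the second reaction function into the first: y_{Largo} = 260/3 − (1/3)(131 − 0.5y_{Largo}), which gives (5/6)y_{Largo} = 43 ⇒ y_{Largo} = 51.6.
Then y_{Mesa} = 131 − 0.5·51.6 = 105.2.
Equilibrium price: P = 264 − 156.8 = 107.2.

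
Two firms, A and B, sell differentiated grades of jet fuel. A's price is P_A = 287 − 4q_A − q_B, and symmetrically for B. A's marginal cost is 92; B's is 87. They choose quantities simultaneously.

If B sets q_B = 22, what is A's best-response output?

21.625

Firm A's profit: π = q_A(287 − 4q_A − q_B) − 92q_A.
∂π/∂q_A = 195 − 8q_A − q_B = 0 ⇒ q_A = 24.375 − 0.125q_B.
At q_B = 22: q_A = 24.375 − 0.125·22 = 21.625.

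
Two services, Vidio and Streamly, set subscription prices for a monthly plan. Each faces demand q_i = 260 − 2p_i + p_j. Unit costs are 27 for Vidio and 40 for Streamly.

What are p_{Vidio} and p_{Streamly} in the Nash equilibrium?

106.4, 111.6

Vidio's profit: π = (p_{Vidio} − 27)(260 − 2p_{Vidio} + p_{Streamly}).
∂π/∂p_{Vidio} = 314 − 4p_{Vidio} + p_{Streamly} = 0 ⇒ p_{Vidio} = 78.5 + 0.25p_{Streamly}.
Similarly p_{Streamly} = 85 + 0.25p_{Vidio}.
Plugging p_{Streamly} into Vidio's best response: p_{Vidio} = 78.5 + 0.25(85 + 0.25p_{Vidio}) ⇒ 0.9375p_{Vidio} = 99.75, so p_{Vidio} = 106.4.
Then p_{Streamly} = 85 + 0.25·106.4 = 111.6.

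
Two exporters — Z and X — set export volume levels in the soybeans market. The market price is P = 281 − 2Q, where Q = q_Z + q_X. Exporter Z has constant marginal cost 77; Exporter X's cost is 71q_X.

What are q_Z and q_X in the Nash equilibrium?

33, 36

Exporter Z's profit: π = q_Z(281 − 2(q_Z + q_X)) − 77q_Z.
∂π/∂q_Z = 204 − 4q_Z − 2q_X = 0, so q_Z = 51 − 0.5q_X.
By the same steps for X: q_X = 52.5 − 0.5q_Z.
Solving the two reaction functions simultaneously: (1 − (−0.5)(−0.5))q_Z = 51 − 0.5·52.5, so 0.75q_Z = 24.75 and q_Z = 33.
Then q_X = 52.5 − 0.5·33 = 36.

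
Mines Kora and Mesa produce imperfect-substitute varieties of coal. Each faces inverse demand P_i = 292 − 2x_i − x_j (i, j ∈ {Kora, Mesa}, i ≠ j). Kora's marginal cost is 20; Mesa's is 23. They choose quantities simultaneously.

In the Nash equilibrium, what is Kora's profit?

5962.32

Mine Kora's profit: π = x_{Kora}(292 − 2x_{Kora} − x_{Mesa}) − 20x_{Kora}.
∂π/∂x_{Kora} = 272 − 4x_{Kora} − x_{Mesa} = 0 ⇒ x_{Kora} = 68 − 0.25x_{Mesa}.
Similarly x_{Mesa} = 67.25 − 0.25x_{Kora}.
Plugging x_{Mesa} into Kora's best response: x_{Kora} = 68 − 0.25(67.25 − 0.25x_{Kora}) ⇒ 0.9375x_{Kora} = 51.1875, so x_{Kora} = 54.6.
Then x_{Mesa} = 67.25 − 0.25·54.6 = 53.6.
P_{Kora} = 292 − 2·54.6 − 53.6 = 129.2.
Profit = (129.2 − 20)·54.6 = 5962.32.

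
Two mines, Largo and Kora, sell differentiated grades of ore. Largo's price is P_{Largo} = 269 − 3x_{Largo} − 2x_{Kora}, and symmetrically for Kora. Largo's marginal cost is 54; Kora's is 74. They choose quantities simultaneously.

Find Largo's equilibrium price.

138.375

Mine Largo's profit: π = x_{Largo}(269 − 3x_{Largo} − 2x_{Kora}) − 54x_{Largo}.
∂π/∂x_{Largo} = 215 − 6x_{Largo} − 2x_{Kora} = 0 ⇒ x_{Largo} = 215/6 − (1/3)x_{Kora}.
Similarly x_{Kora} = 32.5 − (1/3)x_{Largo}.
Plugging x_{Kora} into Largo's best response: x_{Largo} = 215/6 − (1/3)(32.5 − (1/3)x_{Largo}) ⇒ (8/9)x_{Largo} = 25, so x_{Largo} = 28.125.
Then x_{Kora} = 32.5 − (1/3)·28.125 = 23.125.
P_{Largo} = 269 − 3·28.125 − 2·23.125 = 138.375.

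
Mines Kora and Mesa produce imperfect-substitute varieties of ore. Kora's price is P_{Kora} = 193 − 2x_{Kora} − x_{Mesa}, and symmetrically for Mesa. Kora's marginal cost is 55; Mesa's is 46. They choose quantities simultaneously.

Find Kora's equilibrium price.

109

Mine Kora's profit: π = x_{Kora}(193 − 2x_{Kora} − x_{Mesa}) − 55x_{Kora}.
∂π/∂x_{Kora} = 138 − 4x_{Kora} − x_{Mesa} = 0 ⇒ x_{Kora} = 34.5 − 0.25x_{Mesa}.
Similarly x_{Mesa} = 36.75 − 0.25x_{Kora}.
Solving the two reaction functions simultaneously: (1 − (−0.25)(−0.25))x_{Kora} = 34.5 − 0.25·36.75, so 0.9375x_{Kora} = 25.3125 and x_{Kora} = 27.
Then x_{Mesa} = 36.75 − 0.25·27 = 30.
P_{Kora} = 193 − 2·27 − 30 = 109.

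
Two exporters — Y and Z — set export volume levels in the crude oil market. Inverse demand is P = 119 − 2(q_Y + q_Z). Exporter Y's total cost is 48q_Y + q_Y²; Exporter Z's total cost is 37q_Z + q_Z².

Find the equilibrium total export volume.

Exporter Y's profit: π = q_Y(119 − 2(q_Y + q_Z)) − 48q_Y − q_Y².
∂π/∂q_Y = 71 − 6q_Y − 2q_Z = 0, so q_Y = 71/6 − (1/3)q_Z.
By the same steps for Z: q_Z = 41/3 − (1/3)q_Y.
Substituting the second reaction function into the first: q_Y = 71/6 − (1/3)(41/3 − (1/3)q_Y), which gives (8/9)q_Y = 131/18 ⇒ q_Y = 8.1875.
Then q_Z = 41/3 − (1/3)·8.1875 = 10.9375.
Total export volume: 8.1875 + 10.9375 = 19.125.

19.125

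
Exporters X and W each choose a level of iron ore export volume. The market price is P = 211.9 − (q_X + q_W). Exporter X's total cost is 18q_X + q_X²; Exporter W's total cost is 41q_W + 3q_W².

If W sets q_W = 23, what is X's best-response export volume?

Exporter X's profit: π = q_X(211.9 − (q_X + q_W)) − 18q_X − q_X².
∂π/∂q_X = 193.9 − 4q_X − q_W = 0, so q_X = 48.475 − 0.25q_W.
At q_W = 23: q_X = 48.475 − 0.25·23 = 42.725.

42.725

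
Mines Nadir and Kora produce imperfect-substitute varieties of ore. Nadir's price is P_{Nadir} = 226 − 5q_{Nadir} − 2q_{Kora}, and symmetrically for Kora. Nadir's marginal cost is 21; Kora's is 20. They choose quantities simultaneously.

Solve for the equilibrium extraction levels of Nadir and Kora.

Mine Nadir's profit: π = q_{Nadir}(226 − 5q_{Nadir} − 2q_{Kora}) − 21q_{Nadir}.
∂π/∂q_{Nadir} = 205 − 10q_{Nadir} − 2q_{Kora} = 0 ⇒ q_{Nadir} = 20.5 − 0.2q_{Kora}.
Similarly q_{Kora} = 20.6 − 0.2q_{Nadir}.
Solving the two reaction functions simultaneously: (1 − (−0.2)(−0.2))q_{Nadir} = 20.5 − 0.2·20.6, so 0.96q_{Nadir} = 16.38 and q_{Nadir} = 17.0625.
Then q_{Kora} = 20.6 − 0.2·17.0625 = 17.1875.

17.0625, 17.1875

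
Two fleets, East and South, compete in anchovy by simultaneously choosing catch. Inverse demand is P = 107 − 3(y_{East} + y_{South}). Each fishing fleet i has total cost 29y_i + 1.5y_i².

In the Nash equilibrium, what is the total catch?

Fishing fleet East's profit: π = y_{East}(107 − 3(y_{East} + y_{South})) − 29y_{East} − 1.5y_{East}².
∂π/∂y_{East} = 78 − 9y_{East} − 3y_{South} = 0, so y_{East} = 26/3 − (1/3)y_{South}.
The game is symmetric, so in equilibrium y_{South} = y_{East}: the reaction function gives (4/3)y_{East} = 26/3, hence y_{East} = 6.5.
Total catch: 6.5 + 6.5 = 13.

13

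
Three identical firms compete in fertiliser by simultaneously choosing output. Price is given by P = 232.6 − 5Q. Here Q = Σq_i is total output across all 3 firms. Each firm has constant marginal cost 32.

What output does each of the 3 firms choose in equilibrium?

10.03

A representative firm's profit is π_i = q_i(232.6 − 5Q) − 32q_i, with Q = q_i + Σ_{j≠i} q_j.
First-order condition: 200.6 − 10q_i − 5Σ_{j≠i} q_j = 0.
Imposing symmetry (q_j = q for all j) turns Σ_{j≠i} q_j into 2q, so 200.6 = 20q and q = 10.03.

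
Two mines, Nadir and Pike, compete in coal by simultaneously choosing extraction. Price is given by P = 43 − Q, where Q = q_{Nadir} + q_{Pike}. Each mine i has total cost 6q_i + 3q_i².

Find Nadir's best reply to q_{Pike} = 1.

4.5

Mine Nadir's profit: π = q_{Nadir}(43 − (q_{Nadir} + q_{Pike})) − 6q_{Nadir} − 3q_{Nadir}².
∂π/∂q_{Nadir} = 37 − 8q_{Nadir} − q_{Pike} = 0, so q_{Nadir} = 4.625 − 0.125q_{Pike}.
At q_{Pike} = 1: q_{Nadir} = 4.625 − 0.125·1 = 4.5.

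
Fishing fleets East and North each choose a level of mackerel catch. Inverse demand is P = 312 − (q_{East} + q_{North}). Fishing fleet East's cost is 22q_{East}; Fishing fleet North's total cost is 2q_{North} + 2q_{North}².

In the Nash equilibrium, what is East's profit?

16900

Fishing fleet East's profit: π = q_{East}(312 − (q_{East} + q_{North})) − 22q_{East}.
∂π/∂q_{East} = 290 − 2q_{East} − q_{North} = 0, so q_{East} = 145 − 0.5q_{North}.
For North: ∂π/∂q_{North} = 310 − 6q_{North} − q_{East} = 0 ⇒ q_{North} = 155/3 − (1/6)q_{East}.
Plugging q_{North} into East's best response: q_{East} = 145 − 0.5(155/3 − (1/6)q_{East}) ⇒ (11/12)q_{East} = 715/6, so q_{East} = 130.
Then q_{North} = 155/3 − (1/6)·130 = 30.
Price P = 312 − 160 = 152.
East's profit: (152 − 22)·130 = 16900.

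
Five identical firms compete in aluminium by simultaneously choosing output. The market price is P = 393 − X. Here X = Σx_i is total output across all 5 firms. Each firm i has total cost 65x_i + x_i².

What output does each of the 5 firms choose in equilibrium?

41

A representative firm's profit is π_i = x_i(393 − X) − 65x_i − x_i², with X = x_i + Σ_{j≠i} x_j.
First-order condition: 328 − 4x_i − Σ_{j≠i} x_j = 0.
In a symmetric equilibrium every firm chooses the same x, so Σ_{j≠i} x_j = 4x. The condition becomes 328 − 8x = 0, giving x = 328/8 = 41.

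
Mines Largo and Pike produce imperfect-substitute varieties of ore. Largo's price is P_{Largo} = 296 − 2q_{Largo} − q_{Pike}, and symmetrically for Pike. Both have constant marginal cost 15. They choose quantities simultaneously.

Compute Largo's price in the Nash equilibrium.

127.4

Mine Largo's profit: π = q_{Largo}(296 − 2q_{Largo} − q_{Pike}) − 15q_{Largo}.
∂π/∂q_{Largo} = 281 − 4q_{Largo} − q_{Pike} = 0 ⇒ q_{Largo} = 70.25 − 0.25q_{Pike}.
The game is symmetric, so in equilibrium q_{Pike} = q_{Largo}: the reaction function gives 1.25q_{Largo} = 70.25, hence q_{Largo} = 56.2.
P_{Largo} = 296 − 2·56.2 − 56.2 = 127.4.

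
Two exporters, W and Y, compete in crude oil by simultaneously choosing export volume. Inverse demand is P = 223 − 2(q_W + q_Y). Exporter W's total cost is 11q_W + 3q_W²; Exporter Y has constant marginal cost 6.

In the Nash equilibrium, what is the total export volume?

Exporter W's profit: π = q_W(223 − 2(q_W + q_Y)) − 11q_W − 3q_W².
∂π/∂q_W = 212 − 10q_W − 2q_Y = 0, so q_W = 21.2 − 0.2q_Y.
For Y: ∂π/∂q_Y = 217 − 4q_Y − 2q_W = 0 ⇒ q_Y = 54.25 − 0.5q_W.
Plugging q_Y into W's best response: q_W = 21.2 − 0.2(54.25 − 0.5q_W) ⇒ 0.9q_W = 10.35, so q_W = 11.5.
Then q_Y = 54.25 − 0.5·11.5 = 48.5.
Total export volume: 11.5 + 48.5 = 60.

60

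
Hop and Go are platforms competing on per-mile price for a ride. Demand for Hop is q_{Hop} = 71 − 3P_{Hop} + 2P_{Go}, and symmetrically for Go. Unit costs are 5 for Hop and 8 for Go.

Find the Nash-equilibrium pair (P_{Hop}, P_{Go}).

22.0625, 23.1875

Hop's profit: π = (P_{Hop} − 5)(71 − 3P_{Hop} + 2P_{Go}).
∂π/∂P_{Hop} = 86 − 6P_{Hop} + 2P_{Go} = 0 ⇒ P_{Hop} = 43/3 + (1/3)P_{Go}.
Similarly P_{Go} = 95/6 + (1/3)P_{Hop}.
Plugging P_{Go} into Hop's best response: P_{Hop} = 43/3 + (1/3)(95/6 + (1/3)P_{Hop}) ⇒ (8/9)P_{Hop} = 353/18, so P_{Hop} = 22.0625.
Then P_{Go} = 95/6 + (1/3)·22.0625 = 23.1875.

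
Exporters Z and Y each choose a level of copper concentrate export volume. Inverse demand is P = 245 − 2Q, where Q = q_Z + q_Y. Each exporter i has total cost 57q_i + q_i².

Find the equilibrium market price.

151

Exporter Z's profit: π = q_Z(245 − 2(q_Z + q_Y)) − 57q_Z − q_Z².
∂π/∂q_Z = 188 − 6q_Z − 2q_Y = 0, so q_Z = 94/3 − (1/3)q_Y.
Setting q_Z = q_Y in the reaction function: q_Z = 94/3 − (1/3)q_Z, so q_Z = (94/3) / (4/3) = 23.5.
Equilibrium price: P = 245 − 2·47 = 151.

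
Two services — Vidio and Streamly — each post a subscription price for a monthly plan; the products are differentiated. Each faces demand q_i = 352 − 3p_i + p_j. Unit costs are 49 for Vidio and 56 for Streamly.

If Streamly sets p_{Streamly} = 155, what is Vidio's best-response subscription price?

Vidio's profit: π = (p_{Vidio} − 49)(352 − 3p_{Vidio} + p_{Streamly}).
∂π/∂p_{Vidio} = 499 − 6p_{Vidio} + p_{Streamly} = 0 ⇒ p_{Vidio} = 499/6 + (1/6)p_{Streamly}.
At p_{Streamly} = 155: p_{Vidio} = 499/6 + (1/6)·155 = 109.

109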